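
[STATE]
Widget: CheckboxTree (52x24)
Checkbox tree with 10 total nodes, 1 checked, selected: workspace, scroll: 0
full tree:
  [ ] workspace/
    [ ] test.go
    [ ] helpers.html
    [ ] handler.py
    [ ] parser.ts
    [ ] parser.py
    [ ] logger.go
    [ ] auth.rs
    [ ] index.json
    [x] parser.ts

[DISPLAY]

>[-] workspace/                                     
   [ ] test.go                                      
   [ ] helpers.html                                 
   [ ] handler.py                                   
   [ ] parser.ts                                    
   [ ] parser.py                                    
   [ ] logger.go                                    
   [ ] auth.rs                                      
   [ ] index.json                                   
   [x] parser.ts                                    
                                                    
                                                    
                                                    
                                                    
                                                    
                                                    
                                                    
                                                    
                                                    
                                                    
                                                    
                                                    
                                                    
                                                    


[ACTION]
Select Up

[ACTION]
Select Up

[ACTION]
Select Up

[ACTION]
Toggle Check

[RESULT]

>[x] workspace/                                     
   [x] test.go                                      
   [x] helpers.html                                 
   [x] handler.py                                   
   [x] parser.ts                                    
   [x] parser.py                                    
   [x] logger.go                                    
   [x] auth.rs                                      
   [x] index.json                                   
   [x] parser.ts                                    
                                                    
                                                    
                                                    
                                                    
                                                    
                                                    
                                                    
                                                    
                                                    
                                                    
                                                    
                                                    
                                                    
                                                    


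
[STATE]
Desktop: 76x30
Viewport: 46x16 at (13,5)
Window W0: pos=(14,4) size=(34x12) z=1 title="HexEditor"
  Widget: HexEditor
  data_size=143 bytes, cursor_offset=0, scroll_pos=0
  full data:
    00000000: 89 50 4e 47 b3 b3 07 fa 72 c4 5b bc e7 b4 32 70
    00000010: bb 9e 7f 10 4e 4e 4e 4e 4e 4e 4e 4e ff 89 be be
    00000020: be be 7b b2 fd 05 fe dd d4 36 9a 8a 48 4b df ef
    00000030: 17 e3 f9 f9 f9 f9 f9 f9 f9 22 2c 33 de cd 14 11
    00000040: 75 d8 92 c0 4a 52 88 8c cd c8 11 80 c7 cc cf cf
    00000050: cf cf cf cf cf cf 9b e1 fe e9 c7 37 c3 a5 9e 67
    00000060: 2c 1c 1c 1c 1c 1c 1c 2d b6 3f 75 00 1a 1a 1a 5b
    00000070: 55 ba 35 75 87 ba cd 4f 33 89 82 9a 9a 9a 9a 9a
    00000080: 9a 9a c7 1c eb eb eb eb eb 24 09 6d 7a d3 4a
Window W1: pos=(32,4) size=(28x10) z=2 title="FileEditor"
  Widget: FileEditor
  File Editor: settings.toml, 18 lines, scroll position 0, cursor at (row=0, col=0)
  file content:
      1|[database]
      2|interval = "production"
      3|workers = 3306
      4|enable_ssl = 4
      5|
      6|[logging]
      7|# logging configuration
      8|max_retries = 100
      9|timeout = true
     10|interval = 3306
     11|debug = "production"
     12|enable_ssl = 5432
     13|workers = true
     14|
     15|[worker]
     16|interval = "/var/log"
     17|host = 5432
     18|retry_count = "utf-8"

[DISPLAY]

 ┃ HexEditor       ┃ FileEditor               
 ┠─────────────────┠──────────────────────────
 ┃00000000  89 50 4┃█database]               ▲
 ┃00000010  bb 9e 7┃interval = "production"  █
 ┃00000020  be be 7┃workers = 3306           ░
 ┃00000030  17 e3 f┃enable_ssl = 4           ░
 ┃00000040  75 d8 9┃                         ░
 ┃00000050  cf cf c┃[logging]                ▼
 ┃00000060  2c 1c 1┗━━━━━━━━━━━━━━━━━━━━━━━━━━
 ┃00000070  55 ba 35 75 87 ba cd 4┃           
 ┗━━━━━━━━━━━━━━━━━━━━━━━━━━━━━━━━┛           
                                              
                                              
                                              
                                              
                                              


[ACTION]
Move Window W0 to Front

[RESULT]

 ┃ HexEditor                      ┃           
 ┠────────────────────────────────┨───────────
 ┃00000000  89 50 4e 47 b3 b3 07 f┃          ▲
 ┃00000010  bb 9e 7f 10 4e 4e 4e 4┃duction"  █
 ┃00000020  be be 7b b2 fd 05 fe d┃          ░
 ┃00000030  17 e3 f9 f9 f9 f9 f9 f┃          ░
 ┃00000040  75 d8 92 c0 4a 52 88 8┃          ░
 ┃00000050  cf cf cf cf cf cf 9b e┃          ▼
 ┃00000060  2c 1c 1c 1c 1c 1c 1c 2┃━━━━━━━━━━━
 ┃00000070  55 ba 35 75 87 ba cd 4┃           
 ┗━━━━━━━━━━━━━━━━━━━━━━━━━━━━━━━━┛           
                                              
                                              
                                              
                                              
                                              


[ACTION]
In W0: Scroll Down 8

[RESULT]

 ┃ HexEditor                      ┃           
 ┠────────────────────────────────┨───────────
 ┃00000080  9a 9a c7 1c eb eb eb e┃          ▲
 ┃                                ┃duction"  █
 ┃                                ┃          ░
 ┃                                ┃          ░
 ┃                                ┃          ░
 ┃                                ┃          ▼
 ┃                                ┃━━━━━━━━━━━
 ┃                                ┃           
 ┗━━━━━━━━━━━━━━━━━━━━━━━━━━━━━━━━┛           
                                              
                                              
                                              
                                              
                                              


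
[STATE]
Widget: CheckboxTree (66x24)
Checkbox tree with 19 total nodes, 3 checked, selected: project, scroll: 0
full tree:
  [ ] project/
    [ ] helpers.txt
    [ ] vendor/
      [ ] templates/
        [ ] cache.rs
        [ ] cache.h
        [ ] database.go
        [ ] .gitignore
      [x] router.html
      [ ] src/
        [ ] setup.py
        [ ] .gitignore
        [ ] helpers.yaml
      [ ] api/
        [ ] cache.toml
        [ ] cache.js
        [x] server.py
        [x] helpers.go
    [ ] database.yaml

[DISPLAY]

>[-] project/                                                     
   [ ] helpers.txt                                                
   [-] vendor/                                                    
     [ ] templates/                                               
       [ ] cache.rs                                               
       [ ] cache.h                                                
       [ ] database.go                                            
       [ ] .gitignore                                             
     [x] router.html                                              
     [ ] src/                                                     
       [ ] setup.py                                               
       [ ] .gitignore                                             
       [ ] helpers.yaml                                           
     [-] api/                                                     
       [ ] cache.toml                                             
       [ ] cache.js                                               
       [x] server.py                                              
       [x] helpers.go                                             
   [ ] database.yaml                                              
                                                                  
                                                                  
                                                                  
                                                                  
                                                                  


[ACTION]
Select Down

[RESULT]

 [-] project/                                                     
>  [ ] helpers.txt                                                
   [-] vendor/                                                    
     [ ] templates/                                               
       [ ] cache.rs                                               
       [ ] cache.h                                                
       [ ] database.go                                            
       [ ] .gitignore                                             
     [x] router.html                                              
     [ ] src/                                                     
       [ ] setup.py                                               
       [ ] .gitignore                                             
       [ ] helpers.yaml                                           
     [-] api/                                                     
       [ ] cache.toml                                             
       [ ] cache.js                                               
       [x] server.py                                              
       [x] helpers.go                                             
   [ ] database.yaml                                              
                                                                  
                                                                  
                                                                  
                                                                  
                                                                  


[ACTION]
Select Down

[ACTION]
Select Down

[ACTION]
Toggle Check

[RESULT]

 [-] project/                                                     
   [ ] helpers.txt                                                
   [-] vendor/                                                    
>    [x] templates/                                               
       [x] cache.rs                                               
       [x] cache.h                                                
       [x] database.go                                            
       [x] .gitignore                                             
     [x] router.html                                              
     [ ] src/                                                     
       [ ] setup.py                                               
       [ ] .gitignore                                             
       [ ] helpers.yaml                                           
     [-] api/                                                     
       [ ] cache.toml                                             
       [ ] cache.js                                               
       [x] server.py                                              
       [x] helpers.go                                             
   [ ] database.yaml                                              
                                                                  
                                                                  
                                                                  
                                                                  
                                                                  


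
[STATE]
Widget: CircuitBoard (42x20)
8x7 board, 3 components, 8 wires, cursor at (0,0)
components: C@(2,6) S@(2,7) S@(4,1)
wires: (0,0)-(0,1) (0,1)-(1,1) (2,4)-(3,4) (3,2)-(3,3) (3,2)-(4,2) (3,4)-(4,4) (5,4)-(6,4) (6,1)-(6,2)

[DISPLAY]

   0 1 2 3 4 5 6 7                        
0  [.]─ ·                                 
        │                                 
1       ·                                 
                                          
2                   ·       C   S         
                    │                     
3           · ─ ·   ·                     
            │       │                     
4       S   ·       ·                     
                                          
5                   ·                     
                    │                     
6       · ─ ·       ·                     
Cursor: (0,0)                             
                                          
                                          
                                          
                                          
                                          


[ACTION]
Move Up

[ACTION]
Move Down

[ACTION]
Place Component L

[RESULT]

   0 1 2 3 4 5 6 7                        
0   · ─ ·                                 
        │                                 
1  [L]  ·                                 
                                          
2                   ·       C   S         
                    │                     
3           · ─ ·   ·                     
            │       │                     
4       S   ·       ·                     
                                          
5                   ·                     
                    │                     
6       · ─ ·       ·                     
Cursor: (1,0)                             
                                          
                                          
                                          
                                          
                                          


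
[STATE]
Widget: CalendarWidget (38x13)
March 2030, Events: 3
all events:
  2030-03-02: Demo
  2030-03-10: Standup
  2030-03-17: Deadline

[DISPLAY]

              March 2030              
Mo Tu We Th Fr Sa Su                  
             1  2*  3                 
 4  5  6  7  8  9 10*                 
11 12 13 14 15 16 17*                 
18 19 20 21 22 23 24                  
25 26 27 28 29 30 31                  
                                      
                                      
                                      
                                      
                                      
                                      


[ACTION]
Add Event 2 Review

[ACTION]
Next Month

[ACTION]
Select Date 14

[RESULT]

              April 2030              
Mo Tu We Th Fr Sa Su                  
 1  2  3  4  5  6  7                  
 8  9 10 11 12 13 [14]                
15 16 17 18 19 20 21                  
22 23 24 25 26 27 28                  
29 30                                 
                                      
                                      
                                      
                                      
                                      
                                      


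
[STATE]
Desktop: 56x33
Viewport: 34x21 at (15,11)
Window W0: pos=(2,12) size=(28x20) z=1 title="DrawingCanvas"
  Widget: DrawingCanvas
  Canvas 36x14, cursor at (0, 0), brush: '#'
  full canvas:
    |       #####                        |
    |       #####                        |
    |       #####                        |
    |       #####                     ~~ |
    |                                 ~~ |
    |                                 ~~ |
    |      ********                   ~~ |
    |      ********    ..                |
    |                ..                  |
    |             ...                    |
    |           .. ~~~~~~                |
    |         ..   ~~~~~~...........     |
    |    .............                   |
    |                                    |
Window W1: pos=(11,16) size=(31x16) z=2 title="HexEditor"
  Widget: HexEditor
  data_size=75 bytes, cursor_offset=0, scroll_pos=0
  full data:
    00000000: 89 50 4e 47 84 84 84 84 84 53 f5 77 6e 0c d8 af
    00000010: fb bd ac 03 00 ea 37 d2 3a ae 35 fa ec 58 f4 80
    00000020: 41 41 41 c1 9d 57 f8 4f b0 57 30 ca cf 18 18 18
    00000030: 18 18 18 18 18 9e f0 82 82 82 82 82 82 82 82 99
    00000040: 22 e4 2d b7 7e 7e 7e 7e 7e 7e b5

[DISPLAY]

                                  
━━━━━━━━━━━━━━┓                   
as            ┃                   
──────────────┨                   
              ┃                   
━━━━━━━━━━━━━━━━━━━━━━━━━━┓       
xEditor                   ┃       
──────────────────────────┨       
00000  89 50 4e 47 84 84 8┃       
00010  fb bd ac 03 00 ea 3┃       
00020  41 41 41 c1 9d 57 f┃       
00030  18 18 18 18 18 9e f┃       
00040  22 e4 2d b7 7e 7e 7┃       
                          ┃       
                          ┃       
                          ┃       
                          ┃       
                          ┃       
                          ┃       
                          ┃       
━━━━━━━━━━━━━━━━━━━━━━━━━━┛       


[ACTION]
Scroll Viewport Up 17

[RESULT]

                                  
                                  
                                  
                                  
                                  
                                  
                                  
                                  
                                  
                                  
                                  
                                  
━━━━━━━━━━━━━━┓                   
as            ┃                   
──────────────┨                   
              ┃                   
━━━━━━━━━━━━━━━━━━━━━━━━━━┓       
xEditor                   ┃       
──────────────────────────┨       
00000  89 50 4e 47 84 84 8┃       
00010  fb bd ac 03 00 ea 3┃       


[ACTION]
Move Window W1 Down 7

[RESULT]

                                  
                                  
                                  
                                  
                                  
                                  
                                  
                                  
                                  
                                  
                                  
                                  
━━━━━━━━━━━━━━┓                   
as            ┃                   
──────────────┨                   
              ┃                   
              ┃                   
━━━━━━━━━━━━━━━━━━━━━━━━━━┓       
xEditor                   ┃       
──────────────────────────┨       
00000  89 50 4e 47 84 84 8┃       


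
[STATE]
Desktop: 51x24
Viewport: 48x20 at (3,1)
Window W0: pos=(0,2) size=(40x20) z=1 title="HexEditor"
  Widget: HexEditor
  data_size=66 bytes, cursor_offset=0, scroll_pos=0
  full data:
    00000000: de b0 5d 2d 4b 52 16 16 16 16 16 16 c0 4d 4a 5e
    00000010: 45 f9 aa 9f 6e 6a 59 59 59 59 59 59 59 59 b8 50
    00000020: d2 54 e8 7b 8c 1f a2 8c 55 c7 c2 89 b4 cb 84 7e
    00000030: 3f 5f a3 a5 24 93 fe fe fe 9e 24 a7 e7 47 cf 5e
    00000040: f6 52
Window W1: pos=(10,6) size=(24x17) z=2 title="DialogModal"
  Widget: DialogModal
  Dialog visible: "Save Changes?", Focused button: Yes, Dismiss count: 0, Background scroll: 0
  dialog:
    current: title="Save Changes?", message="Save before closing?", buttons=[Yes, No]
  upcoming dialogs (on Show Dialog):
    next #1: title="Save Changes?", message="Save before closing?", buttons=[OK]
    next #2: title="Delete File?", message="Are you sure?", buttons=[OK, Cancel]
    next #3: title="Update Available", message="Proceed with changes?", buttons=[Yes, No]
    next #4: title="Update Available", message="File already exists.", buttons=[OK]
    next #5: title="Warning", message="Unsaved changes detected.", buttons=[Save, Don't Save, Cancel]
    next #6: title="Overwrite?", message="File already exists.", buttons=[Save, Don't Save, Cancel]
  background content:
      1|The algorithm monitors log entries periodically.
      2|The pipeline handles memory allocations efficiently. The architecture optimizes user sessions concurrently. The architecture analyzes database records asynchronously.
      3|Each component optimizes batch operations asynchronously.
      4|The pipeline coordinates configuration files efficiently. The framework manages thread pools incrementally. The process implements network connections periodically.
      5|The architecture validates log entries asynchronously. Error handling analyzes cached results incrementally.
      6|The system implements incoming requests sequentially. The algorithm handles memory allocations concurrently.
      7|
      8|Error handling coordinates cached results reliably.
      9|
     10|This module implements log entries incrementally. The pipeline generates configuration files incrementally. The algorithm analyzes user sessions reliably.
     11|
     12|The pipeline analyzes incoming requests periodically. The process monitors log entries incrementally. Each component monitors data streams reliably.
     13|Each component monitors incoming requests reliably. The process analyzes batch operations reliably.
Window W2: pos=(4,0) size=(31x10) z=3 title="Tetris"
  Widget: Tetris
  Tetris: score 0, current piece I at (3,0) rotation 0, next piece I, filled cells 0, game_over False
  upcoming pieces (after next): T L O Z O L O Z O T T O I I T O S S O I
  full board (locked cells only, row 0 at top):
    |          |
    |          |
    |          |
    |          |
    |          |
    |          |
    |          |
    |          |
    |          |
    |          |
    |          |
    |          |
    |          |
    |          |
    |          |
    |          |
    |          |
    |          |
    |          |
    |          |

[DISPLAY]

 ┃ Tetris                      ┃                
━┠─────────────────────────────┨━━━━┓           
e┃          │Next:             ┃    ┃           
─┃          │████              ┃────┨           
0┃          │                  ┃ 16 ┃           
0┃          │                  ┃ 59 ┃           
0┃          │                  ┃ 55 ┃           
0┃          │                  ┃ fe ┃           
0┗━━━━━━━━━━━━━━━━━━━━━━━━━━━━━┛    ┃           
       ┃The pipeline handles m┃     ┃           
       ┃Each component optimiz┃     ┃           
       ┃The pipeline coordinat┃     ┃           
       ┃Th┌────────────────┐id┃     ┃           
       ┃Th│ Save Changes?  │s ┃     ┃           
       ┃  │Save before clos│  ┃     ┃           
       ┃Er│   [Yes]  No    │in┃     ┃           
       ┃  └────────────────┘  ┃     ┃           
       ┃This module implements┃     ┃           
       ┃                      ┃     ┃           
       ┃The pipeline analyzes ┃     ┃           


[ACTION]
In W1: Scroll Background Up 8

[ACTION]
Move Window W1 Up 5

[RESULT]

 ┃ Tetris                      ┃                
━┠─────────────────────────────┨━━━━┓           
e┃          │Next:             ┃    ┃           
─┃          │████              ┃────┨           
0┃          │                  ┃ 16 ┃           
0┃          │                  ┃ 59 ┃           
0┃          │                  ┃ 55 ┃           
0┃          │                  ┃ fe ┃           
0┗━━━━━━━━━━━━━━━━━━━━━━━━━━━━━┛    ┃           
       ┃  │Save before clos│  ┃     ┃           
       ┃Er│   [Yes]  No    │in┃     ┃           
       ┃  └────────────────┘  ┃     ┃           
       ┃This module implements┃     ┃           
       ┃                      ┃     ┃           
       ┃The pipeline analyzes ┃     ┃           
       ┃Each component monitor┃     ┃           
       ┗━━━━━━━━━━━━━━━━━━━━━━┛     ┃           
                                    ┃           
                                    ┃           
                                    ┃           


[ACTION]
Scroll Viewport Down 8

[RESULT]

─┃          │████              ┃────┨           
0┃          │                  ┃ 16 ┃           
0┃          │                  ┃ 59 ┃           
0┃          │                  ┃ 55 ┃           
0┃          │                  ┃ fe ┃           
0┗━━━━━━━━━━━━━━━━━━━━━━━━━━━━━┛    ┃           
       ┃  │Save before clos│  ┃     ┃           
       ┃Er│   [Yes]  No    │in┃     ┃           
       ┃  └────────────────┘  ┃     ┃           
       ┃This module implements┃     ┃           
       ┃                      ┃     ┃           
       ┃The pipeline analyzes ┃     ┃           
       ┃Each component monitor┃     ┃           
       ┗━━━━━━━━━━━━━━━━━━━━━━┛     ┃           
                                    ┃           
                                    ┃           
                                    ┃           
━━━━━━━━━━━━━━━━━━━━━━━━━━━━━━━━━━━━┛           
                                                
                                                


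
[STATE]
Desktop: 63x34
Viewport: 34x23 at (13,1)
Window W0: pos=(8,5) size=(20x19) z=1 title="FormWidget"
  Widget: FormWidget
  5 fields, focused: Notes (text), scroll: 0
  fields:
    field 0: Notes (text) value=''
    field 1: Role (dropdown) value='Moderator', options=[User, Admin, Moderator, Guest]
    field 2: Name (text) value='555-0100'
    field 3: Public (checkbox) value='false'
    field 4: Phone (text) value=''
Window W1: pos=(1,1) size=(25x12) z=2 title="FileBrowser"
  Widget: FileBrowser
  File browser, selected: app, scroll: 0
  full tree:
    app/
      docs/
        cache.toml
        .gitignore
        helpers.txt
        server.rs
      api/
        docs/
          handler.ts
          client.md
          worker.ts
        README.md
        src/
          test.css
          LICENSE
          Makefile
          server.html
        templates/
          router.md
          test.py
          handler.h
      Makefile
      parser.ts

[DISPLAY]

━━━━━━━━━━━━┓                     
r           ┃                     
────────────┨                     
            ┃                     
s/          ┃━┓                   
/           ┃ ┃                   
e           ┃─┨                   
ts          ┃]┃                   
            ┃]┃                   
            ┃]┃                   
            ┃ ┃                   
━━━━━━━━━━━━┛]┃                   
              ┃                   
              ┃                   
              ┃                   
              ┃                   
              ┃                   
              ┃                   
              ┃                   
              ┃                   
              ┃                   
              ┃                   
━━━━━━━━━━━━━━┛                   


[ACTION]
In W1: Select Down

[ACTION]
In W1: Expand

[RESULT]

━━━━━━━━━━━━┓                     
r           ┃                     
────────────┨                     
            ┃                     
s/          ┃━┓                   
.toml       ┃ ┃                   
gnore       ┃─┨                   
rs.txt      ┃]┃                   
r.rs        ┃]┃                   
/           ┃]┃                   
e           ┃ ┃                   
━━━━━━━━━━━━┛]┃                   
              ┃                   
              ┃                   
              ┃                   
              ┃                   
              ┃                   
              ┃                   
              ┃                   
              ┃                   
              ┃                   
              ┃                   
━━━━━━━━━━━━━━┛                   


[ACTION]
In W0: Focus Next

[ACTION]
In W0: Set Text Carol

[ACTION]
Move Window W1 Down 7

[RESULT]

                                  
                                  
                                  
                                  
━━━━━━━━━━━━━━┓                   
mWidget       ┃                   
──────────────┨                   
━━━━━━━━━━━━┓]┃                   
r           ┃]┃                   
────────────┨]┃                   
            ┃ ┃                   
s/          ┃]┃                   
.toml       ┃ ┃                   
gnore       ┃ ┃                   
rs.txt      ┃ ┃                   
r.rs        ┃ ┃                   
/           ┃ ┃                   
e           ┃ ┃                   
━━━━━━━━━━━━┛ ┃                   
              ┃                   
              ┃                   
              ┃                   
━━━━━━━━━━━━━━┛                   


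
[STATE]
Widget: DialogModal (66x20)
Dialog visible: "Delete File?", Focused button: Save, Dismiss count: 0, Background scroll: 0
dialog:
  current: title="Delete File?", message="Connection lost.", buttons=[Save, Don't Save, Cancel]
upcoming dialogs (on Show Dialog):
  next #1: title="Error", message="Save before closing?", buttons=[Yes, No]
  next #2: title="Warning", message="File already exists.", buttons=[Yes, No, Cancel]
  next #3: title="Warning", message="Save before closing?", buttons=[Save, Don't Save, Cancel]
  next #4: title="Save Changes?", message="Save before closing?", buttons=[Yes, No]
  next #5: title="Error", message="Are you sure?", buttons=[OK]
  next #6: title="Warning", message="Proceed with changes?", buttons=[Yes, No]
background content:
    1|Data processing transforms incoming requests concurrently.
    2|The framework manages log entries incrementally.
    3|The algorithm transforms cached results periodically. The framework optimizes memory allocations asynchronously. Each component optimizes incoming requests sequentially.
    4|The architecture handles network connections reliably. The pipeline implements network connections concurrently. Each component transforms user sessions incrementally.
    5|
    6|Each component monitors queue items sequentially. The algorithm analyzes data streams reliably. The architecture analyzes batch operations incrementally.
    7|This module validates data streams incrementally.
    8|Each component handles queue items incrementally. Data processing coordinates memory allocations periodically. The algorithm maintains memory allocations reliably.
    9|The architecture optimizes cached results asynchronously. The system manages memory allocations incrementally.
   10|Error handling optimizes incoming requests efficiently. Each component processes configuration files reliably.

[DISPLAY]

Data processing transforms incoming requests concurrently.        
The framework manages log entries incrementally.                  
The algorithm transforms cached results periodically. The framewor
The architecture handles network connections reliably. The pipelin
                                                                  
Each component monitors queue items sequentially. The algorithm an
This module validates data streams incrementally.                 
Each component ha┌──────────────────────────────┐ Data processing 
The architecture │         Delete File?         │onously. The syst
Error handling op│       Connection lost.       │ently. Each compo
                 │ [Save]  Don't Save   Cancel  │                 
                 └──────────────────────────────┘                 
                                                                  
                                                                  
                                                                  
                                                                  
                                                                  
                                                                  
                                                                  
                                                                  


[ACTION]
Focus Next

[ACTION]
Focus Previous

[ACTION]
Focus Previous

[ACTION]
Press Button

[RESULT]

Data processing transforms incoming requests concurrently.        
The framework manages log entries incrementally.                  
The algorithm transforms cached results periodically. The framewor
The architecture handles network connections reliably. The pipelin
                                                                  
Each component monitors queue items sequentially. The algorithm an
This module validates data streams incrementally.                 
Each component handles queue items incrementally. Data processing 
The architecture optimizes cached results asynchronously. The syst
Error handling optimizes incoming requests efficiently. Each compo
                                                                  
                                                                  
                                                                  
                                                                  
                                                                  
                                                                  
                                                                  
                                                                  
                                                                  
                                                                  


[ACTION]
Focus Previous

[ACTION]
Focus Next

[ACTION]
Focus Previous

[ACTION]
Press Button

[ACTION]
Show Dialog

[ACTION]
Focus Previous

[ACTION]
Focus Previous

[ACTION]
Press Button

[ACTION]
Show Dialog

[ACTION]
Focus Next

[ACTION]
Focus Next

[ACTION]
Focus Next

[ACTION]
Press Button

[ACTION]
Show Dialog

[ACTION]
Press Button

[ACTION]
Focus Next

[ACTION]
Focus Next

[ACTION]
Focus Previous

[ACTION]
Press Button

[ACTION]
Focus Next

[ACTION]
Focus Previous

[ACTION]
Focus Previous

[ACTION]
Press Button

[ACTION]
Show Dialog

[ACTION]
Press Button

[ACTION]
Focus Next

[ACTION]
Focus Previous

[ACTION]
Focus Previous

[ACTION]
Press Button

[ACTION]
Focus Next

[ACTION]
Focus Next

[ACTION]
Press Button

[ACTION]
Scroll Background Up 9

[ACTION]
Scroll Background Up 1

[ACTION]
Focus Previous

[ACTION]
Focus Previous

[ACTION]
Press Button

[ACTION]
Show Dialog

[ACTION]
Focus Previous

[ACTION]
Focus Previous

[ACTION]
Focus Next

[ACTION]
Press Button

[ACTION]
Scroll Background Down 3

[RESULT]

The architecture handles network connections reliably. The pipelin
                                                                  
Each component monitors queue items sequentially. The algorithm an
This module validates data streams incrementally.                 
Each component handles queue items incrementally. Data processing 
The architecture optimizes cached results asynchronously. The syst
Error handling optimizes incoming requests efficiently. Each compo
                                                                  
                                                                  
                                                                  
                                                                  
                                                                  
                                                                  
                                                                  
                                                                  
                                                                  
                                                                  
                                                                  
                                                                  
                                                                  


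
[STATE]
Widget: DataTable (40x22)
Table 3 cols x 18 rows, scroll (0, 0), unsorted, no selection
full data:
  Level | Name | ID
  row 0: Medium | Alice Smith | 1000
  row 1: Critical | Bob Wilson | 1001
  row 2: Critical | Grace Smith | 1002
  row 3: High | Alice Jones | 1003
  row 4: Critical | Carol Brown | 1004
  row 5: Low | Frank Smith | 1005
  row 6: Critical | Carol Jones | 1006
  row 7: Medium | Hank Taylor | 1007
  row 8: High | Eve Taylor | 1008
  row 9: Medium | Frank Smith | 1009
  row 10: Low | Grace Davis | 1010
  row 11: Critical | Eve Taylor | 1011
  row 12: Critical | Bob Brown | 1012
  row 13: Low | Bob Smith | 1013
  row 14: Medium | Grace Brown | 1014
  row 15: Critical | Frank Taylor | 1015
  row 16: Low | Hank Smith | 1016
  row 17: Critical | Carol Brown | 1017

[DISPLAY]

Level   │Name        │ID                
────────┼────────────┼────              
Medium  │Alice Smith │1000              
Critical│Bob Wilson  │1001              
Critical│Grace Smith │1002              
High    │Alice Jones │1003              
Critical│Carol Brown │1004              
Low     │Frank Smith │1005              
Critical│Carol Jones │1006              
Medium  │Hank Taylor │1007              
High    │Eve Taylor  │1008              
Medium  │Frank Smith │1009              
Low     │Grace Davis │1010              
Critical│Eve Taylor  │1011              
Critical│Bob Brown   │1012              
Low     │Bob Smith   │1013              
Medium  │Grace Brown │1014              
Critical│Frank Taylor│1015              
Low     │Hank Smith  │1016              
Critical│Carol Brown │1017              
                                        
                                        


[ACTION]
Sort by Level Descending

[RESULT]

Level  ▼│Name        │ID                
────────┼────────────┼────              
Medium  │Alice Smith │1000              
Medium  │Hank Taylor │1007              
Medium  │Frank Smith │1009              
Medium  │Grace Brown │1014              
Low     │Frank Smith │1005              
Low     │Grace Davis │1010              
Low     │Bob Smith   │1013              
Low     │Hank Smith  │1016              
High    │Alice Jones │1003              
High    │Eve Taylor  │1008              
Critical│Bob Wilson  │1001              
Critical│Grace Smith │1002              
Critical│Carol Brown │1004              
Critical│Carol Jones │1006              
Critical│Eve Taylor  │1011              
Critical│Bob Brown   │1012              
Critical│Frank Taylor│1015              
Critical│Carol Brown │1017              
                                        
                                        


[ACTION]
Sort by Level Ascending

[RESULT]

Level  ▲│Name        │ID                
────────┼────────────┼────              
Critical│Bob Wilson  │1001              
Critical│Grace Smith │1002              
Critical│Carol Brown │1004              
Critical│Carol Jones │1006              
Critical│Eve Taylor  │1011              
Critical│Bob Brown   │1012              
Critical│Frank Taylor│1015              
Critical│Carol Brown │1017              
High    │Alice Jones │1003              
High    │Eve Taylor  │1008              
Low     │Frank Smith │1005              
Low     │Grace Davis │1010              
Low     │Bob Smith   │1013              
Low     │Hank Smith  │1016              
Medium  │Alice Smith │1000              
Medium  │Hank Taylor │1007              
Medium  │Frank Smith │1009              
Medium  │Grace Brown │1014              
                                        
                                        
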